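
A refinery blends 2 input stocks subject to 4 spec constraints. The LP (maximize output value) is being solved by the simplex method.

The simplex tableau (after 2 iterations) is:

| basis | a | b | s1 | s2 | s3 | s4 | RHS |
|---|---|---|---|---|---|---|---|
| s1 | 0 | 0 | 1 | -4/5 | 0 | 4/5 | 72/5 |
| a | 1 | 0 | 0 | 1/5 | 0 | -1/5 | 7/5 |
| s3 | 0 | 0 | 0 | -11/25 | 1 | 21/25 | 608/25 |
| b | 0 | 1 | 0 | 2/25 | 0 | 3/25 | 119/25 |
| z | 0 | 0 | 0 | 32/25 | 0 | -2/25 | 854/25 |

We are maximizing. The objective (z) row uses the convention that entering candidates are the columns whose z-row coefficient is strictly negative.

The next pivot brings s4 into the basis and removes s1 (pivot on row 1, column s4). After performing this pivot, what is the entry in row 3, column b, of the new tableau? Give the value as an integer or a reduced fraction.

0

Pivot element is row 1, column s4: 4/5.
Normalize row 1: new (row 1, b) = 0/(4/5) = 0.
row 3 ← row 3 − (21/25)·(new row 1): 0 − (21/25)·0 = 0.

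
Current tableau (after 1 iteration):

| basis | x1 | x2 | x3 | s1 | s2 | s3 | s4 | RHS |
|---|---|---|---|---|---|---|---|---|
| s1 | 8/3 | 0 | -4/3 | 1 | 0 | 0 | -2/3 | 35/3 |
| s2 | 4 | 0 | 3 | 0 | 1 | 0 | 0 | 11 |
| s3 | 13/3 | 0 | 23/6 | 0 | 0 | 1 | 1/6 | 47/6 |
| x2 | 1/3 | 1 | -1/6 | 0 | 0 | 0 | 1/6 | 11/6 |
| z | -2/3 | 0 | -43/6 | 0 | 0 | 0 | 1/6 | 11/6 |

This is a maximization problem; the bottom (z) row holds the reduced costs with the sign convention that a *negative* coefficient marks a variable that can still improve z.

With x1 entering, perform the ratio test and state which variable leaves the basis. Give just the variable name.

Ratios: row 1 (s1): (35/3)/(8/3) = 35/8; row 2 (s2): 11/4 = 11/4; row 3 (s3): (47/6)/(13/3) = 47/26; row 4 (x2): (11/6)/(1/3) = 11/2.
Minimum ratio 47/26 is in the s3 row, so s3 leaves.

s3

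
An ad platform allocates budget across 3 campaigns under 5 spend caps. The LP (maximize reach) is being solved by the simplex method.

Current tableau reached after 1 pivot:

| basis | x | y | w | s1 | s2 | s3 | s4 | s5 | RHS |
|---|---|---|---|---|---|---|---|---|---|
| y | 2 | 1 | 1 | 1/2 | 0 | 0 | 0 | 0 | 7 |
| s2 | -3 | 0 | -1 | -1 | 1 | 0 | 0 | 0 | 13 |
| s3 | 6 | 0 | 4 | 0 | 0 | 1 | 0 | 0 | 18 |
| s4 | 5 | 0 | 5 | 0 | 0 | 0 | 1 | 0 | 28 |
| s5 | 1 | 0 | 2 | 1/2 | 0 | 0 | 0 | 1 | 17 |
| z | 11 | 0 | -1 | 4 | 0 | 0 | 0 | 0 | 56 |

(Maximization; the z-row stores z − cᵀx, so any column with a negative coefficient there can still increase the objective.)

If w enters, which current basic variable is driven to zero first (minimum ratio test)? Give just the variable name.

s3

Ratios: row 1 (y): 7/1 = 7; row 2 (s2): entry -1 ≤ 0, skip; row 3 (s3): 18/4 = 9/2; row 4 (s4): 28/5 = 28/5; row 5 (s5): 17/2 = 17/2.
Minimum ratio 9/2 is in the s3 row, so s3 leaves.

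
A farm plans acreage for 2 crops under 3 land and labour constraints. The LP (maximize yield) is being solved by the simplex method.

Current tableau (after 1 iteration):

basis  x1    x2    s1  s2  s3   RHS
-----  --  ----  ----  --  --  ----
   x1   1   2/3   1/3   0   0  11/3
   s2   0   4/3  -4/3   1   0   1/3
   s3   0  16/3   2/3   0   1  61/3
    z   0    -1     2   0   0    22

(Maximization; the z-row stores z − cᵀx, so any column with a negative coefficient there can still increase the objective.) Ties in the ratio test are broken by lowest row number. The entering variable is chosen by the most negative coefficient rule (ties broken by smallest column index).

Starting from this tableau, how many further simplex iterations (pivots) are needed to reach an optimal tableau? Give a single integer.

pivot: x2 in, s2 out → z = 89/4
No improving column remains; optimal.

1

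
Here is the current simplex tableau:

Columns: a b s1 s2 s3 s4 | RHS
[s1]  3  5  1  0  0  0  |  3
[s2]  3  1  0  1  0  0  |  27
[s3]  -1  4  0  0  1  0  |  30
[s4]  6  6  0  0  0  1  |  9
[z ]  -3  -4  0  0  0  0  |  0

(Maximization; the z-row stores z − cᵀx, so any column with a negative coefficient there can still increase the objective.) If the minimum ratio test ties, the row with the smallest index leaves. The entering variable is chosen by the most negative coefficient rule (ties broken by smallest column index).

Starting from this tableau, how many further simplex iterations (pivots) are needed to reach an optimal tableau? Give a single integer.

pivot: b in, s1 out → z = 12/5
pivot: a in, b out → z = 3
No improving column remains; optimal.

2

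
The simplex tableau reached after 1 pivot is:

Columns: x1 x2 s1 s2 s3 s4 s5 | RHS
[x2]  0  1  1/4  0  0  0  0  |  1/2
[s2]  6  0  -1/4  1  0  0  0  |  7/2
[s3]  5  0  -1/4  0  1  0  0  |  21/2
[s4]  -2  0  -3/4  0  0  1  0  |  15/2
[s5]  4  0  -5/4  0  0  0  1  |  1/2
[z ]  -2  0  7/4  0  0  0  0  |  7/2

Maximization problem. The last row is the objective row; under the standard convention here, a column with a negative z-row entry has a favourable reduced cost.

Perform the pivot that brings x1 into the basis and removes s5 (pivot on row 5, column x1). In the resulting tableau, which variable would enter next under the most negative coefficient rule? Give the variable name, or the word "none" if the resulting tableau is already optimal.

none

Pivot element 4. New z-row = old z-row − (-2)·(row 5/4).
Updated z-row coefficients: x1: 0, x2: 0, s1: 9/8, s2: 0, s3: 0, s4: 0, s5: 1/2.
No coefficient is strictly negative; the tableau after this pivot is optimal.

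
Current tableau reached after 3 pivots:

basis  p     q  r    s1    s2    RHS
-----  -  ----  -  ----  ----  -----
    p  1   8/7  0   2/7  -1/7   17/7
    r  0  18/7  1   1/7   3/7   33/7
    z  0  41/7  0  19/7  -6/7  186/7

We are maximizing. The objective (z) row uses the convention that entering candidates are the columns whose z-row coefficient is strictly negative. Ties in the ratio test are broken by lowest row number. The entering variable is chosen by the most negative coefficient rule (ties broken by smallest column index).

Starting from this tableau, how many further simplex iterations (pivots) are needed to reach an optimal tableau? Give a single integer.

1

pivot: s2 in, r out → z = 36
No improving column remains; optimal.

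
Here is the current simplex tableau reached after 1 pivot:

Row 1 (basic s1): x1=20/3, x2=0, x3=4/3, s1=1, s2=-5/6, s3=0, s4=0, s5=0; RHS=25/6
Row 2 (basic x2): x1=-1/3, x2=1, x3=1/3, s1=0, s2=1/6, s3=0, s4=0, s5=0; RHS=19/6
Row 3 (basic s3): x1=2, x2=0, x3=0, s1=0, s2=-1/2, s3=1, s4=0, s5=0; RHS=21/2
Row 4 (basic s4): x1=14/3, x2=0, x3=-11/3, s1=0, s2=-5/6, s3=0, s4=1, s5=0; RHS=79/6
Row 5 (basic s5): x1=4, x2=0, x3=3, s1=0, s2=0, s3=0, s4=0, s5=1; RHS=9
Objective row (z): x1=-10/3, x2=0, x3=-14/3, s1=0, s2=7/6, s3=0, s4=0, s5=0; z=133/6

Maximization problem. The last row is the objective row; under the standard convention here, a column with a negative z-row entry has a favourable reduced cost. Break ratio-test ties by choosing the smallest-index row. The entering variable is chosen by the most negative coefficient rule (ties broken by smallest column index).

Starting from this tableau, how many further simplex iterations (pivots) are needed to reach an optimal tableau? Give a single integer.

1

pivot: x3 in, s5 out → z = 217/6
No improving column remains; optimal.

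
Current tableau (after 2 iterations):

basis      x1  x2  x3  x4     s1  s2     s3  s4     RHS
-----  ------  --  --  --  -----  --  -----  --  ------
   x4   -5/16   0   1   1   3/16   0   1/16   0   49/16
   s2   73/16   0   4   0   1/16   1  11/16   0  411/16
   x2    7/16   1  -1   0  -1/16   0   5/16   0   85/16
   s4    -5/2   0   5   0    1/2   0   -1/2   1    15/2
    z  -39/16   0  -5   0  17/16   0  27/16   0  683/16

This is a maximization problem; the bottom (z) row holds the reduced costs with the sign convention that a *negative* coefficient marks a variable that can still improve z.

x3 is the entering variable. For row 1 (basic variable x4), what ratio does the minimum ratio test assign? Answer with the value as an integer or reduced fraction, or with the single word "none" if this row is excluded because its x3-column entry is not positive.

49/16

Ratio = RHS / (x3 entry) = (49/16) / 1 = 49/16.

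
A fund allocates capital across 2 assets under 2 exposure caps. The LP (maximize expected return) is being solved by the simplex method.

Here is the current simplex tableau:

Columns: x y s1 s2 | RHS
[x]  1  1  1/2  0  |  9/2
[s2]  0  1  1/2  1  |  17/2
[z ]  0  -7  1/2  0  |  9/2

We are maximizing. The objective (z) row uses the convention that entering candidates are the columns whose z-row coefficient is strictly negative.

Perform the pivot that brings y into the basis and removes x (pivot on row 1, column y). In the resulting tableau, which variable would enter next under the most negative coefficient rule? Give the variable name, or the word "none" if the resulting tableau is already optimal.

none

Pivot element 1. New z-row = old z-row − (-7)·(row 1/1).
Updated z-row coefficients: x: 7, y: 0, s1: 4, s2: 0.
No coefficient is strictly negative; the tableau after this pivot is optimal.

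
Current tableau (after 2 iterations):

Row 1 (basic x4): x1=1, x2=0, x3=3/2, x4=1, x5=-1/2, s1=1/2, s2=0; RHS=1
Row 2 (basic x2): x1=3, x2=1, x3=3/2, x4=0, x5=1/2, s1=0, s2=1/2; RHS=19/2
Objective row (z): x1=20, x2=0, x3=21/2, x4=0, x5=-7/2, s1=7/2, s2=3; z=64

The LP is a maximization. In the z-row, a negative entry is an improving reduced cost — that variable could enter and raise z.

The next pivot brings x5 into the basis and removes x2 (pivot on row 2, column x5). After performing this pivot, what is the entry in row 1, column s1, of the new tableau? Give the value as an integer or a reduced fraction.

1/2

Pivot element is row 2, column x5: 1/2.
Normalize row 2: new (row 2, s1) = 0/(1/2) = 0.
row 1 ← row 1 − (-1/2)·(new row 2): 1/2 − (-1/2)·0 = 1/2.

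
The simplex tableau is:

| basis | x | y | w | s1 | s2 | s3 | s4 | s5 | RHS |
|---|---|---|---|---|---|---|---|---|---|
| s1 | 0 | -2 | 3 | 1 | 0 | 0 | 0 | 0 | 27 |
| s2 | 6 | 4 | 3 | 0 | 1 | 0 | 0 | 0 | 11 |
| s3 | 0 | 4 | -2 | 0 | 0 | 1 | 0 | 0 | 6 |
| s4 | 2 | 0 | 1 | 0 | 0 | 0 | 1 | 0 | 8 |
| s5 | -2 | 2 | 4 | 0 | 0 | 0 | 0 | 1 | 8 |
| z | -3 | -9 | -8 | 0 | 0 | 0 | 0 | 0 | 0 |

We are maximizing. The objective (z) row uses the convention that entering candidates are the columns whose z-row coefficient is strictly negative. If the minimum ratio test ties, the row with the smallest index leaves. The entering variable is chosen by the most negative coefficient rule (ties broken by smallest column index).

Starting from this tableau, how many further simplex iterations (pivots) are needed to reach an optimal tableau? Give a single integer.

3

pivot: y in, s3 out → z = 27/2
pivot: w in, s2 out → z = 26
pivot: s3 in, s5 out → z = 26
No improving column remains; optimal.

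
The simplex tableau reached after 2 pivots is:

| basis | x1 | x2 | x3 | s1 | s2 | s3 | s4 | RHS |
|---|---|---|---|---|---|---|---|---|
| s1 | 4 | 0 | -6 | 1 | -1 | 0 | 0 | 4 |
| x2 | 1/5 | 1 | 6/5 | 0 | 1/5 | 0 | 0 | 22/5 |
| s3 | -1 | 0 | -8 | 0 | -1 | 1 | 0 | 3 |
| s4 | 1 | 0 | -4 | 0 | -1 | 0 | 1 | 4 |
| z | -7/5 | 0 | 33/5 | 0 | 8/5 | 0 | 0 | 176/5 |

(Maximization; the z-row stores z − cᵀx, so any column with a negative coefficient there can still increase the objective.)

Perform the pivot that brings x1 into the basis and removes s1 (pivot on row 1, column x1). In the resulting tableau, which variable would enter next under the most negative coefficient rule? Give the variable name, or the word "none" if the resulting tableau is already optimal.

none

Pivot element 4. New z-row = old z-row − (-7/5)·(row 1/4).
Updated z-row coefficients: x1: 0, x2: 0, x3: 9/2, s1: 7/20, s2: 5/4, s3: 0, s4: 0.
No coefficient is strictly negative; the tableau after this pivot is optimal.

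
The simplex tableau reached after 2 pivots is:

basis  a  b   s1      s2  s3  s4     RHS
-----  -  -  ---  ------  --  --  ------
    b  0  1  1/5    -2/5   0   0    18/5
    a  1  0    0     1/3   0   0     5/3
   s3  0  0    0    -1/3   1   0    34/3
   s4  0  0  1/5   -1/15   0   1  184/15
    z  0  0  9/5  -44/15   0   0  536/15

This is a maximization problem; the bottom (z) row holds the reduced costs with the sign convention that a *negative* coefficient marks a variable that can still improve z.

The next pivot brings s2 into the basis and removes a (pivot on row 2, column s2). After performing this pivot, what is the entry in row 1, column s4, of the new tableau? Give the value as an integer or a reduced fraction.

0

Pivot element is row 2, column s2: 1/3.
Normalize row 2: new (row 2, s4) = 0/(1/3) = 0.
row 1 ← row 1 − (-2/5)·(new row 2): 0 − (-2/5)·0 = 0.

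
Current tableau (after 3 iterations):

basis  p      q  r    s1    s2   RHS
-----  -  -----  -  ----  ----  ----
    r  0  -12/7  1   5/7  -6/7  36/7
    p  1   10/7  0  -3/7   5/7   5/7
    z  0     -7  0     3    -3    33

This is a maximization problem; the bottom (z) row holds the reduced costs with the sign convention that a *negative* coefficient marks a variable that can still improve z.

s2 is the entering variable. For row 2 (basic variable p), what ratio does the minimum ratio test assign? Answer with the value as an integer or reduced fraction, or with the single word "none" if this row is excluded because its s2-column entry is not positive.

Ratio = RHS / (s2 entry) = (5/7) / (5/7) = 1.

1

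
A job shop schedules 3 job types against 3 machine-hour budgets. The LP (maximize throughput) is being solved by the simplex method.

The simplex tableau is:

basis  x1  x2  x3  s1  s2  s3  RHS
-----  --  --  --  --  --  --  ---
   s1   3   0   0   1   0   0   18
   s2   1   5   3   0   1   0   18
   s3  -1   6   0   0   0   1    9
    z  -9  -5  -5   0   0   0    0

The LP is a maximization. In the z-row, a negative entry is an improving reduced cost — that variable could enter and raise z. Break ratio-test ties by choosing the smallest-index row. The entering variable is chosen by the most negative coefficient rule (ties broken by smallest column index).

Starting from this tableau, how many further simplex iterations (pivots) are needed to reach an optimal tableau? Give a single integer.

3

pivot: x1 in, s1 out → z = 54
pivot: x2 in, s2 out → z = 66
pivot: x3 in, x2 out → z = 74
No improving column remains; optimal.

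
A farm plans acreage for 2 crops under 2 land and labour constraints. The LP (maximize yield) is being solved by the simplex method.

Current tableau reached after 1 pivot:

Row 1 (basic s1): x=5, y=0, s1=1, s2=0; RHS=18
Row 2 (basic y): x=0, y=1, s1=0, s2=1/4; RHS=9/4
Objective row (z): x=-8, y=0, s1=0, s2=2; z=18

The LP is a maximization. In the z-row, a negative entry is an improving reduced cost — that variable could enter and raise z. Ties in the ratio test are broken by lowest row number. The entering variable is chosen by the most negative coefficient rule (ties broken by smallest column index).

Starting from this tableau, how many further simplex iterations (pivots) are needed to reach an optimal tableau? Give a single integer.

pivot: x in, s1 out → z = 234/5
No improving column remains; optimal.

1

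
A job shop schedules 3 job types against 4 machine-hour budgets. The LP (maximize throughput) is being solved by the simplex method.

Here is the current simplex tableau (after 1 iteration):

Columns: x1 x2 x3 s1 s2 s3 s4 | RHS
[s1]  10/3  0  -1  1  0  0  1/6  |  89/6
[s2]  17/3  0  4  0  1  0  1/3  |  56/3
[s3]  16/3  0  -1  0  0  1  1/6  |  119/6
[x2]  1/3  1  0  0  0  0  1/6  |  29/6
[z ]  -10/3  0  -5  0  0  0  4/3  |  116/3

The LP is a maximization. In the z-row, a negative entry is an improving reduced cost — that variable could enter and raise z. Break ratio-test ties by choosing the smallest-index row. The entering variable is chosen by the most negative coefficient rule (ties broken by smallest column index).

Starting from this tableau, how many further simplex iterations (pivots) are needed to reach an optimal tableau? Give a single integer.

1

pivot: x3 in, s2 out → z = 62
No improving column remains; optimal.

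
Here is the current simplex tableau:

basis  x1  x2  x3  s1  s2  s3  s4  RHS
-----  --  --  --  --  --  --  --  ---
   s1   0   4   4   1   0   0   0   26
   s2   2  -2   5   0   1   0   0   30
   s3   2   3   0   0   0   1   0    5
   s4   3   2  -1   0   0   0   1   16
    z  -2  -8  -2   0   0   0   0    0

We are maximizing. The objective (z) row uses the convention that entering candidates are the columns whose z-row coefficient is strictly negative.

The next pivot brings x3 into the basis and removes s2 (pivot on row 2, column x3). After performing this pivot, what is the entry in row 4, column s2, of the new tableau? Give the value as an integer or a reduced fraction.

1/5

Pivot element is row 2, column x3: 5.
Normalize row 2: new (row 2, s2) = 1/5 = 1/5.
row 4 ← row 4 − (-1)·(new row 2): 0 − (-1)·(1/5) = 1/5.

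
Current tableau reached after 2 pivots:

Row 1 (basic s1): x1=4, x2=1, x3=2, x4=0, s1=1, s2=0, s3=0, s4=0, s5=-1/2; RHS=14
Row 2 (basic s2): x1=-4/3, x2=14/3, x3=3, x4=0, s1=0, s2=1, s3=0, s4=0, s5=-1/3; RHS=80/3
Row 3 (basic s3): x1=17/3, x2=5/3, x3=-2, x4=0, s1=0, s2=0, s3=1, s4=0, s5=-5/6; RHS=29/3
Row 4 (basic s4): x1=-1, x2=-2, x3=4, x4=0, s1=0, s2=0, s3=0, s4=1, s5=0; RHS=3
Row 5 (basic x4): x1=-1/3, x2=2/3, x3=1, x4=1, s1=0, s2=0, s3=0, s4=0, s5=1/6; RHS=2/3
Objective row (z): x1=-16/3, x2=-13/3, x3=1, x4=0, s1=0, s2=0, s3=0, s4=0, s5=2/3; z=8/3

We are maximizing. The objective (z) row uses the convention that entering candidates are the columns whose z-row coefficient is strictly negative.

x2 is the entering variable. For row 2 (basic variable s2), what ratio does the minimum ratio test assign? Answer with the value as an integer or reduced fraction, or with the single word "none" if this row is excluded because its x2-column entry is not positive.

40/7

Ratio = RHS / (x2 entry) = (80/3) / (14/3) = 40/7.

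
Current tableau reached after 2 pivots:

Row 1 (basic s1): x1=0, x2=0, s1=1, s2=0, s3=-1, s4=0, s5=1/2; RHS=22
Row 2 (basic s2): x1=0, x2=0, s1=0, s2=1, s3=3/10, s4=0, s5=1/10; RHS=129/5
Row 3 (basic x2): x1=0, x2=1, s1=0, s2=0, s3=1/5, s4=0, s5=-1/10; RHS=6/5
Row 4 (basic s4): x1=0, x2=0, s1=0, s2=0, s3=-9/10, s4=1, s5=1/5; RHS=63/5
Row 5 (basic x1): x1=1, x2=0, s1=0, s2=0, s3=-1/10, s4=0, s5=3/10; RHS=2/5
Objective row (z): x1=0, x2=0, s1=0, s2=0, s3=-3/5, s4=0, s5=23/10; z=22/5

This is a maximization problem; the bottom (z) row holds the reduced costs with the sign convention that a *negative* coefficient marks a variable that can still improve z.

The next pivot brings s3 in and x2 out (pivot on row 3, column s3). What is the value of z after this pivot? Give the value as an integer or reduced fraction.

Minimum ratio for s3: (6/5)/(1/5) = 6.
z changes by −(z-row coeff of s3)·ratio = −(-3/5)·6 = 18/5.
New z = 22/5 + (18/5) = 8.

8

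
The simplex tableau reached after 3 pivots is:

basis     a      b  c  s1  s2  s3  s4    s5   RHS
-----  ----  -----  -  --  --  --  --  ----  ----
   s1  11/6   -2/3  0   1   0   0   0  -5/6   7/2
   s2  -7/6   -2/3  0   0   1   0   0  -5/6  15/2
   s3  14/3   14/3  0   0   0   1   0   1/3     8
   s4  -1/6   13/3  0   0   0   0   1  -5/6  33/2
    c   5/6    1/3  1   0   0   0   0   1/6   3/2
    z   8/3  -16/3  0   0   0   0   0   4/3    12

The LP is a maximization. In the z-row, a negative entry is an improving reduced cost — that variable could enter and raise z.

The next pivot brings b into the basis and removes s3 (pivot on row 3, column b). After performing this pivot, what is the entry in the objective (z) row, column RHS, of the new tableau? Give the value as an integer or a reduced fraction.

Pivot element is row 3, column b: 14/3.
Normalize row 3: new (row 3, RHS) = 8/(14/3) = 12/7.
z-row ← z-row − (-16/3)·(new row 3): 12 − (-16/3)·(12/7) = 148/7.

148/7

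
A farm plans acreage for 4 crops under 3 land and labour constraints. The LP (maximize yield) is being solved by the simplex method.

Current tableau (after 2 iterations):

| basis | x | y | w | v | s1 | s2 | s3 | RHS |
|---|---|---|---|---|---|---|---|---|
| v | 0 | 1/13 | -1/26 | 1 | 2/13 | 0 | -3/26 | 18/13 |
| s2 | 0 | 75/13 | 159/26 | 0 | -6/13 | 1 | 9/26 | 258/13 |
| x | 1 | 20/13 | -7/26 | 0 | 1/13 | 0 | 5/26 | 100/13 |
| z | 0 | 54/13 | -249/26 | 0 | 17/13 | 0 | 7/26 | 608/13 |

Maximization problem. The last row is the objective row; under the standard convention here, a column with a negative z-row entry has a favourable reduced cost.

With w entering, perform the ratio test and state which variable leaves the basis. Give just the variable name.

s2

Ratios: row 1 (v): entry -1/26 ≤ 0, skip; row 2 (s2): (258/13)/(159/26) = 172/53; row 3 (x): entry -7/26 ≤ 0, skip.
Minimum ratio 172/53 is in the s2 row, so s2 leaves.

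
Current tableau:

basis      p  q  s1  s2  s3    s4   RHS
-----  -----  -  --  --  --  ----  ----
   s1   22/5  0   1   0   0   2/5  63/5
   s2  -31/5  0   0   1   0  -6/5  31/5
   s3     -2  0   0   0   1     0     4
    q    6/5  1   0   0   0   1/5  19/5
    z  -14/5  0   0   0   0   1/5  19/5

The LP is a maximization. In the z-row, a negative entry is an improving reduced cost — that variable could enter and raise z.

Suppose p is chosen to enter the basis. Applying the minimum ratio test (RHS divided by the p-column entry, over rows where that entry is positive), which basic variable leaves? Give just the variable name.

s1

Ratios: row 1 (s1): (63/5)/(22/5) = 63/22; row 2 (s2): entry -31/5 ≤ 0, skip; row 3 (s3): entry -2 ≤ 0, skip; row 4 (q): (19/5)/(6/5) = 19/6.
Minimum ratio 63/22 is in the s1 row, so s1 leaves.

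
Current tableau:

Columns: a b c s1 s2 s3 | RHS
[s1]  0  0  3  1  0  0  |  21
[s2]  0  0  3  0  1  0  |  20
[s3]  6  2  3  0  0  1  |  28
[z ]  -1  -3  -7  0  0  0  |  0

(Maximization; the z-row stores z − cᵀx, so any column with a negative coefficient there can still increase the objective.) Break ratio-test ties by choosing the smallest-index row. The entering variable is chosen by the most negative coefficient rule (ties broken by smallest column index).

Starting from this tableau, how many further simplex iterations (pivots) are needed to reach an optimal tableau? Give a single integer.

2

pivot: c in, s2 out → z = 140/3
pivot: b in, s3 out → z = 176/3
No improving column remains; optimal.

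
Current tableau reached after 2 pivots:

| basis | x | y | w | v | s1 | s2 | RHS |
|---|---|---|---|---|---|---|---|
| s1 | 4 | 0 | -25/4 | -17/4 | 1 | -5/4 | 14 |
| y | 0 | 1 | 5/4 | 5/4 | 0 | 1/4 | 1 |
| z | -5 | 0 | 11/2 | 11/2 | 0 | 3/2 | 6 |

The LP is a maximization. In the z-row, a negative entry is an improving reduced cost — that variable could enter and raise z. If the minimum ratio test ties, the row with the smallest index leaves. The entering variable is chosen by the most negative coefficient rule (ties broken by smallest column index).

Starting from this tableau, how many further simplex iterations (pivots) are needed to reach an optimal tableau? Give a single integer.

pivot: x in, s1 out → z = 47/2
pivot: w in, y out → z = 507/20
No improving column remains; optimal.

2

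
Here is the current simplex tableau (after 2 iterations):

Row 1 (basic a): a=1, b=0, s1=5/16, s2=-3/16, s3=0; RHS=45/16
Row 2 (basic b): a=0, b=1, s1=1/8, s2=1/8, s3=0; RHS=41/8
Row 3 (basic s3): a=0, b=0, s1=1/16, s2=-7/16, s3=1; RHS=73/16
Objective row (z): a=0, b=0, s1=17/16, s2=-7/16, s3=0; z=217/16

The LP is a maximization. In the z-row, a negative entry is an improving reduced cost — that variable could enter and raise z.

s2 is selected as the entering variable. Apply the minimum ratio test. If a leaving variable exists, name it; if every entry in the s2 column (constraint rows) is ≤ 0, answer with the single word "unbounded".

Ratios: row 1 (a): entry -3/16 ≤ 0, skip; row 2 (b): (41/8)/(1/8) = 41; row 3 (s3): entry -7/16 ≤ 0, skip.
Minimum ratio is in the b row, so b leaves.

b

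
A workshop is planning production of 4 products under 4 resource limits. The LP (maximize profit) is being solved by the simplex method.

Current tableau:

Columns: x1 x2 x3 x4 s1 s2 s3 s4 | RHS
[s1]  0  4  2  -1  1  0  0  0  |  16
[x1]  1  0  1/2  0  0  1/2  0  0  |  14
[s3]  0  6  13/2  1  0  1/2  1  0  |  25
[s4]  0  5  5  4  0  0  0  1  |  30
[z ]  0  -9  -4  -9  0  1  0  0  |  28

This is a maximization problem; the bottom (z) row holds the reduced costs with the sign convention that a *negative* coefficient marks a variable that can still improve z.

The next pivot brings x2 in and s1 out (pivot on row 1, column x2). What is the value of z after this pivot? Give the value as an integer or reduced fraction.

Minimum ratio for x2: 16/4 = 4.
z changes by −(z-row coeff of x2)·ratio = −(-9)·4 = 36.
New z = 28 + 36 = 64.

64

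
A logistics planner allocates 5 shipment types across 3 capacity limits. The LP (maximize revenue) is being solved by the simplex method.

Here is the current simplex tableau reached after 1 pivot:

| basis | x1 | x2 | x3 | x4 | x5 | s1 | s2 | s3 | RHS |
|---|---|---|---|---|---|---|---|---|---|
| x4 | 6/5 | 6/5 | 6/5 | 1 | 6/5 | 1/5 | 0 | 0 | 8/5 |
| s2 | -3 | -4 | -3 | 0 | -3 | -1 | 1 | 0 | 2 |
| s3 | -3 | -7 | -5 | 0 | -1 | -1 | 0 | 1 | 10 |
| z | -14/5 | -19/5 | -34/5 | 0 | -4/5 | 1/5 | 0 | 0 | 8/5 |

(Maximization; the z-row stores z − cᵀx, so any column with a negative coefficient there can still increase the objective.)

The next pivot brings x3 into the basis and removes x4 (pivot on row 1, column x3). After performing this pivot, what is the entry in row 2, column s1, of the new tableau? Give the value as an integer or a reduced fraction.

Pivot element is row 1, column x3: 6/5.
Normalize row 1: new (row 1, s1) = (1/5)/(6/5) = 1/6.
row 2 ← row 2 − (-3)·(new row 1): -1 − (-3)·(1/6) = -1/2.

-1/2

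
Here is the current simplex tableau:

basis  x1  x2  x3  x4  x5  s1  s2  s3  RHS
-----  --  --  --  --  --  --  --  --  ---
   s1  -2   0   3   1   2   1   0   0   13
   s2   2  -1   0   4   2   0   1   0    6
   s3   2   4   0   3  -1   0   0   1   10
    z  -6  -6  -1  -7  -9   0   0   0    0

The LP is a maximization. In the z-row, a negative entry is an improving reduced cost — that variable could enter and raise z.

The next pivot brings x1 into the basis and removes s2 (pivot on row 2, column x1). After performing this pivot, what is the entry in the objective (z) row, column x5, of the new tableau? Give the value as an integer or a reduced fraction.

Pivot element is row 2, column x1: 2.
Normalize row 2: new (row 2, x5) = 2/2 = 1.
z-row ← z-row − (-6)·(new row 2): -9 − (-6)·1 = -3.

-3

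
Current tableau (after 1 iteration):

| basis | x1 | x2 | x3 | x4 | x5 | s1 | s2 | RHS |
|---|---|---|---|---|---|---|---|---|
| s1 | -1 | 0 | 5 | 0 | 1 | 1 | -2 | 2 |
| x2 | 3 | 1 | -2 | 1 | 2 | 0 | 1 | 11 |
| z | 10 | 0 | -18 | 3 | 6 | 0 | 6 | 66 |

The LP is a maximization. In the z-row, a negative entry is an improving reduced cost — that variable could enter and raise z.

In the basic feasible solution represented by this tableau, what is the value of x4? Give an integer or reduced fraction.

x4 is nonbasic (not in the basis column), so its value in the current BFS is 0.

0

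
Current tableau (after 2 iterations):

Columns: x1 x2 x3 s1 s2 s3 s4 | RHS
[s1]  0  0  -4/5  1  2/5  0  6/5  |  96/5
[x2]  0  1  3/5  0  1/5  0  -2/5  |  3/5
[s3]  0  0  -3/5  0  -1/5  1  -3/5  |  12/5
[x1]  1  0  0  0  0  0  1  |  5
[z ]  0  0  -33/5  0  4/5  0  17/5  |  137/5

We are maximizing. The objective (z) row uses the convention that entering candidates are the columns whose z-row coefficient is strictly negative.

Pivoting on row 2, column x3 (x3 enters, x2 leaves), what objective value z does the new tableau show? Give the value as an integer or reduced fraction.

Minimum ratio for x3: (3/5)/(3/5) = 1.
z changes by −(z-row coeff of x3)·ratio = −(-33/5)·1 = 33/5.
New z = 137/5 + (33/5) = 34.

34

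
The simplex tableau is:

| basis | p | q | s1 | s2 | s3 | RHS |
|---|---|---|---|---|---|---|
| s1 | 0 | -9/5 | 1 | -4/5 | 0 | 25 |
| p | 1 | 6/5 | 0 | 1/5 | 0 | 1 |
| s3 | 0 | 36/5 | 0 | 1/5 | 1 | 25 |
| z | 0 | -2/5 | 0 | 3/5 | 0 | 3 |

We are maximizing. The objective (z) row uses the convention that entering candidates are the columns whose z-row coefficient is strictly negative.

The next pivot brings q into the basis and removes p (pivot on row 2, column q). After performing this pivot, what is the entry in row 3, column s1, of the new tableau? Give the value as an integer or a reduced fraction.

Pivot element is row 2, column q: 6/5.
Normalize row 2: new (row 2, s1) = 0/(6/5) = 0.
row 3 ← row 3 − (36/5)·(new row 2): 0 − (36/5)·0 = 0.

0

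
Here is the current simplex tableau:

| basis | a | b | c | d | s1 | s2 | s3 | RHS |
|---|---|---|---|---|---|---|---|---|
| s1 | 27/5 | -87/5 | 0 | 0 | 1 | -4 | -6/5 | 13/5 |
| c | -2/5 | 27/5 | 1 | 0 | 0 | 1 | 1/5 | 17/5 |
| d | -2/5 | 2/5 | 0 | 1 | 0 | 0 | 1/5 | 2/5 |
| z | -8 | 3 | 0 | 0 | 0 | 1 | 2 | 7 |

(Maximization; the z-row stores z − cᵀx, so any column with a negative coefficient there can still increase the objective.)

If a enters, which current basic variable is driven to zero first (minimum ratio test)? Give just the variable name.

s1

Ratios: row 1 (s1): (13/5)/(27/5) = 13/27; row 2 (c): entry -2/5 ≤ 0, skip; row 3 (d): entry -2/5 ≤ 0, skip.
Minimum ratio 13/27 is in the s1 row, so s1 leaves.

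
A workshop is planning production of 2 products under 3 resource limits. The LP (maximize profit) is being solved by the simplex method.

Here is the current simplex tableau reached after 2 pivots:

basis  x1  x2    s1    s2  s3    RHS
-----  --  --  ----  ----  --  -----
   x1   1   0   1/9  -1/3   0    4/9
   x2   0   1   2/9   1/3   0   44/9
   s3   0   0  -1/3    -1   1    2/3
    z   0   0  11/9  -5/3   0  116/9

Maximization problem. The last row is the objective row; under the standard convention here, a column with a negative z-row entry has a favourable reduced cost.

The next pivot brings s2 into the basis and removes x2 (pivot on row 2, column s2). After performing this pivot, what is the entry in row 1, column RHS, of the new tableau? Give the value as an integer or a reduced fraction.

16/3

Pivot element is row 2, column s2: 1/3.
Normalize row 2: new (row 2, RHS) = (44/9)/(1/3) = 44/3.
row 1 ← row 1 − (-1/3)·(new row 2): 4/9 − (-1/3)·(44/3) = 16/3.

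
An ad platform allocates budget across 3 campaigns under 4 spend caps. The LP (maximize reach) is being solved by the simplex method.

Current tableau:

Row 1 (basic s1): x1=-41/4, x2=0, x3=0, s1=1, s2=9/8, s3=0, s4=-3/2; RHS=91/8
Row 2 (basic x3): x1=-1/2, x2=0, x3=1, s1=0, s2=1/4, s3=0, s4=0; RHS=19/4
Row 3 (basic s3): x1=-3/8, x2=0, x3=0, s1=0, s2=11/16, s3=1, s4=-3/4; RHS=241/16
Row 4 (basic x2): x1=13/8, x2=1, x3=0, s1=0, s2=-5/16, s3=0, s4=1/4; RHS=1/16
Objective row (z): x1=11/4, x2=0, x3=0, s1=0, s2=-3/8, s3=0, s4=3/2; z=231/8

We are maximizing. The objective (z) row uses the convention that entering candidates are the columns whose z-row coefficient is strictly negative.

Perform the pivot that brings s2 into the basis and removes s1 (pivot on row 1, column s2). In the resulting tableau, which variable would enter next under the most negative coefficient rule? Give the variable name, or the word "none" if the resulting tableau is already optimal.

Pivot element 9/8. New z-row = old z-row − (-3/8)·(row 1/(9/8)).
Updated z-row coefficients: x1: -2/3, x2: 0, x3: 0, s1: 1/3, s2: 0, s3: 0, s4: 1.
The most negative is -2/3 in column x1, so x1 would enter next.

x1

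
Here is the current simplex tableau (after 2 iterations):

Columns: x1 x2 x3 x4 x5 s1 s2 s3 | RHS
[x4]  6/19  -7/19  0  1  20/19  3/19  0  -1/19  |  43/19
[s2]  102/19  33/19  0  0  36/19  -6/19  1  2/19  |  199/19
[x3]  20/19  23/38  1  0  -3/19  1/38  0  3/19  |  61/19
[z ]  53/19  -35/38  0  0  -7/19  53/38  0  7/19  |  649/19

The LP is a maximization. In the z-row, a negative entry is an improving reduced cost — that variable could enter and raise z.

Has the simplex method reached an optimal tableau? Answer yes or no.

no

Column x2 has objective-row coefficient -35/38, which is negative; an improving pivot exists, so not yet optimal.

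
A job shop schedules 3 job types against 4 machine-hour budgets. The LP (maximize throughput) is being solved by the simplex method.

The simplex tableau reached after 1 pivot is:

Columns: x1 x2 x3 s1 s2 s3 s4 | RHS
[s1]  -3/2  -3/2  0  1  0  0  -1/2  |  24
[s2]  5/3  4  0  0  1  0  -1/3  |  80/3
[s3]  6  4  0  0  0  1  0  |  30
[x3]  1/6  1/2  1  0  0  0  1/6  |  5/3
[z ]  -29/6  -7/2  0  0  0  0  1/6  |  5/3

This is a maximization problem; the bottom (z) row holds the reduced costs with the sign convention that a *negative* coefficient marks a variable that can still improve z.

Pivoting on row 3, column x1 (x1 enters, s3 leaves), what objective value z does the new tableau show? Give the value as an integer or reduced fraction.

Minimum ratio for x1: 30/6 = 5.
z changes by −(z-row coeff of x1)·ratio = −(-29/6)·5 = 145/6.
New z = 5/3 + (145/6) = 155/6.

155/6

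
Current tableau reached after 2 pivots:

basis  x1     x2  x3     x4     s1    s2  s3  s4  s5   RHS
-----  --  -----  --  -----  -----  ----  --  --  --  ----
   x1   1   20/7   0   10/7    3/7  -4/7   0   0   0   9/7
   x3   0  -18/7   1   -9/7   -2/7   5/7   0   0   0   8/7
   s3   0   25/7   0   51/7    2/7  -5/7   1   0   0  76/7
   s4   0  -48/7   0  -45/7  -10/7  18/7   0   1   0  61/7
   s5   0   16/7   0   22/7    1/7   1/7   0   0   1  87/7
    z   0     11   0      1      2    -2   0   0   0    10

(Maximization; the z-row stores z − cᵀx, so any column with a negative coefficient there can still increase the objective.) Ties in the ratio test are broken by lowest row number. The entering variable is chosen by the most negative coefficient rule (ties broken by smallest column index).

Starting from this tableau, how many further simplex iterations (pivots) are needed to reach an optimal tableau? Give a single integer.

2

pivot: s2 in, x3 out → z = 66/5
pivot: x4 in, s3 out → z = 92/5
No improving column remains; optimal.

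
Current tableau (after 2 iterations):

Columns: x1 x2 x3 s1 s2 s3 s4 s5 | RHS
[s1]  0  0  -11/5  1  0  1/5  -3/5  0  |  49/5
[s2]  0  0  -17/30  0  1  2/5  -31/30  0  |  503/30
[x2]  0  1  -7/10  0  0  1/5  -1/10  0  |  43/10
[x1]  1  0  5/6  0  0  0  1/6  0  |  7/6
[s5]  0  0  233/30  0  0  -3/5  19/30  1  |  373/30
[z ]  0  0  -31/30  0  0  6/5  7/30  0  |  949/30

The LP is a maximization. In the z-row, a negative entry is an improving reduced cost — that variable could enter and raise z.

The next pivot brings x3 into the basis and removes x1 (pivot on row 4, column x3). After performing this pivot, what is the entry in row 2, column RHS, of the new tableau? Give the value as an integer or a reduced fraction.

Pivot element is row 4, column x3: 5/6.
Normalize row 4: new (row 4, RHS) = (7/6)/(5/6) = 7/5.
row 2 ← row 2 − (-17/30)·(new row 4): 503/30 − (-17/30)·(7/5) = 439/25.

439/25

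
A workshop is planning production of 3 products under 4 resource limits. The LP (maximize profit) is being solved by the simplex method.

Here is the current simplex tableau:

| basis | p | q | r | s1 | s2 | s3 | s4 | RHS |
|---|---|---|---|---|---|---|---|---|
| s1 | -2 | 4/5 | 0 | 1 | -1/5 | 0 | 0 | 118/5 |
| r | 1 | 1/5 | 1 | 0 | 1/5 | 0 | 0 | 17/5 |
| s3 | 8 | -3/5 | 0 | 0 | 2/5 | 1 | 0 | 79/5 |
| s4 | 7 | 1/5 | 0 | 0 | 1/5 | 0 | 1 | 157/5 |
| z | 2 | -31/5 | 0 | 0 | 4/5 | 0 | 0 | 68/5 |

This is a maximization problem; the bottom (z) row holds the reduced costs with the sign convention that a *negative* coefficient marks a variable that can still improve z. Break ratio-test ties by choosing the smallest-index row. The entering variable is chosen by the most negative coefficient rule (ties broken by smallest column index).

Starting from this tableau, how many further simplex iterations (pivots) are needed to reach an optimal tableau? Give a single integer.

pivot: q in, r out → z = 119
No improving column remains; optimal.

1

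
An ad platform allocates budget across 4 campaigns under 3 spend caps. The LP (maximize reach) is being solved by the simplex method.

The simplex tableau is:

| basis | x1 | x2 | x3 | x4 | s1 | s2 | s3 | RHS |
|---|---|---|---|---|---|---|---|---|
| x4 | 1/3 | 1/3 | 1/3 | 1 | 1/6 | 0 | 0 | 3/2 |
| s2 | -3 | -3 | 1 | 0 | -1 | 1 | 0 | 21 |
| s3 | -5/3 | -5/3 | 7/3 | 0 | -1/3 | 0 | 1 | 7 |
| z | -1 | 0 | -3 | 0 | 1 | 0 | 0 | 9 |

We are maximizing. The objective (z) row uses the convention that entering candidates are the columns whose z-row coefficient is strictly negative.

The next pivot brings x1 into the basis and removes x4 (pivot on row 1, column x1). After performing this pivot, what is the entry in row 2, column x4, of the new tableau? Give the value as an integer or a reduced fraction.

Pivot element is row 1, column x1: 1/3.
Normalize row 1: new (row 1, x4) = 1/(1/3) = 3.
row 2 ← row 2 − (-3)·(new row 1): 0 − (-3)·3 = 9.

9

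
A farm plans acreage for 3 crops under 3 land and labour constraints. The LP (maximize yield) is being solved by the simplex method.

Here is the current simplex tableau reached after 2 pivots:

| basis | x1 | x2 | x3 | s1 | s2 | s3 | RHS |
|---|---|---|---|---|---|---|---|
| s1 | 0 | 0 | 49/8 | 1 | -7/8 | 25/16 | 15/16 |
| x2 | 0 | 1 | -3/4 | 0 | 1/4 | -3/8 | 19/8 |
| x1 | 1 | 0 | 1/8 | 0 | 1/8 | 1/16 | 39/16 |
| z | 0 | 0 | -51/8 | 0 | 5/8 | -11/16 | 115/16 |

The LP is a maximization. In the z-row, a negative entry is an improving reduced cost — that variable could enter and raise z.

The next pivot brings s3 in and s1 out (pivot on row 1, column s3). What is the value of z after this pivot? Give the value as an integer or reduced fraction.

38/5

Minimum ratio for s3: (15/16)/(25/16) = 3/5.
z changes by −(z-row coeff of s3)·ratio = −(-11/16)·(3/5) = 33/80.
New z = 115/16 + (33/80) = 38/5.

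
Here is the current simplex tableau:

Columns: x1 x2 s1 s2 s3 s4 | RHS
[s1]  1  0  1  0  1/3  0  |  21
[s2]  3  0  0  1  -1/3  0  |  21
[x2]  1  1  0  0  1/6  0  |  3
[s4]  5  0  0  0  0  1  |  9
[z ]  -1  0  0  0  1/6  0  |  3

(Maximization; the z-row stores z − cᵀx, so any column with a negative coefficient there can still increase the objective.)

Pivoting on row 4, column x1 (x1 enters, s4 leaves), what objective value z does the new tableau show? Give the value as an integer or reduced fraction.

Minimum ratio for x1: 9/5 = 9/5.
z changes by −(z-row coeff of x1)·ratio = −(-1)·(9/5) = 9/5.
New z = 3 + (9/5) = 24/5.

24/5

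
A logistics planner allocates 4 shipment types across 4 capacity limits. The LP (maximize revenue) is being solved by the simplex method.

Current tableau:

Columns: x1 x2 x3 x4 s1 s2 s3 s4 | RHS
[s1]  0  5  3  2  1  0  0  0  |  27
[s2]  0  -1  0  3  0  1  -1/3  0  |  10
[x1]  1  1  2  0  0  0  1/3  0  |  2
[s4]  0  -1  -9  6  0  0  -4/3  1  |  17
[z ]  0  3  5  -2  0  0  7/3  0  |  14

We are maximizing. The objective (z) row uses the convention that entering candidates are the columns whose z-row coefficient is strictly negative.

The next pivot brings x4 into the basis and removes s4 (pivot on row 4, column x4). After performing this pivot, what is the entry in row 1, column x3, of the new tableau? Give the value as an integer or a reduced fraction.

6

Pivot element is row 4, column x4: 6.
Normalize row 4: new (row 4, x3) = (-9)/6 = -3/2.
row 1 ← row 1 − 2·(new row 4): 3 − 2·(-3/2) = 6.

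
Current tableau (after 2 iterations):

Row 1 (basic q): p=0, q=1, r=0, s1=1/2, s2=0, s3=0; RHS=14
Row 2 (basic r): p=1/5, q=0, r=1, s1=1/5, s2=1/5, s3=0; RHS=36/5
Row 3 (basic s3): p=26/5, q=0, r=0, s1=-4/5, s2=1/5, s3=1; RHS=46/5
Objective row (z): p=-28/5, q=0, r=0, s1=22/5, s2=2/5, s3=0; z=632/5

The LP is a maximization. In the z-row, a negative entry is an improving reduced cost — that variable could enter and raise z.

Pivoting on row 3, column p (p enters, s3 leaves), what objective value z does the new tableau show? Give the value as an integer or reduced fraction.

Minimum ratio for p: (46/5)/(26/5) = 23/13.
z changes by −(z-row coeff of p)·ratio = −(-28/5)·(23/13) = 644/65.
New z = 632/5 + (644/65) = 1772/13.

1772/13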